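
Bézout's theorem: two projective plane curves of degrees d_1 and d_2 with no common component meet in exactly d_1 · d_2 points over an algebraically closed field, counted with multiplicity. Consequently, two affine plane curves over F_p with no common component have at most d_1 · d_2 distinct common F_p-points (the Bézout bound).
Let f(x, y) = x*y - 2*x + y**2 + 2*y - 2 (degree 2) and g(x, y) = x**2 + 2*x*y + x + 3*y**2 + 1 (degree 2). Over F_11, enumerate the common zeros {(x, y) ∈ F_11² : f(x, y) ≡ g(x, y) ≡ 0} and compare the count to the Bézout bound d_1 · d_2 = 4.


Common zeros: ∅; count = 0; Bézout bound = 4.

deg(f) = 2, deg(g) = 2, so Bézout bound = 4.
Scan x ∈ F_11. For each x, list the y ∈ F_11 with f(x, y) ≡ 0 and those with g(x, y) ≡ 0 (mod 11); the common zeros in that column are the intersection.
  x = 0: f ≡ 0 at y ∈ {4, 5}; g ≡ 0 at y ∈ ∅; common: ∅.
  x = 1: f ≡ 0 at y ∈ {1, 7}; g ≡ 0 at y ∈ {5, 9}; common: ∅.
  x = 2: f ≡ 0 at y ∈ ∅; g ≡ 0 at y ∈ {8, 9}; common: ∅.
  x = 3: f ≡ 0 at y ∈ ∅; g ≡ 0 at y ∈ {1, 8}; common: ∅.
  x = 4: f ≡ 0 at y ∈ ∅; g ≡ 0 at y ∈ ∅; common: ∅.
  x = 5: f ≡ 0 at y ∈ {6, 9}; g ≡ 0 at y ∈ {1, 3}; common: ∅.
  x = 6: f ≡ 0 at y ∈ ∅; g ≡ 0 at y ∈ ∅; common: ∅.
  x = 7: f ≡ 0 at y ∈ ∅; g ≡ 0 at y ∈ ∅; common: ∅.
  x = 8: f ≡ 0 at y ∈ ∅; g ≡ 0 at y ∈ ∅; common: ∅.
  x = 9: f ≡ 0 at y ∈ {3, 8}; g ≡ 0 at y ∈ ∅; common: ∅.
  x = 10: f ≡ 0 at y ∈ {0, 10}; g ≡ 0 at y ∈ {3, 5}; common: ∅.
Collecting: common zeros = ∅, so the count is 0.
Comparison with the Bézout bound: 0 ≤ 4 = deg(f)·deg(g), as expected for curves with no common component (the affine F_11-count falls short of the bound because intersections may lie at infinity, over extension fields, or carry multiplicity).


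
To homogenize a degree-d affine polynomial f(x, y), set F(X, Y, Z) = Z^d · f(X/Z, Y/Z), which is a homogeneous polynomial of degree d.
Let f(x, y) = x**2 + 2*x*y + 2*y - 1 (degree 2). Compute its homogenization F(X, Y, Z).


F(X, Y, Z) = X**2 + 2*X*Y + 2*Y*Z - Z**2

deg(f) = 2.
Substitute x = X/Z, y = Y/Z into f, then multiply by Z^2.
  monomial 1·x^2·y^0 ↦ 1·X^2·Y^0·Z^0.
  monomial 2·x^1·y^1 ↦ 2·X^1·Y^1·Z^0.
  monomial 2·x^0·y^1 ↦ 2·X^0·Y^1·Z^1.
  monomial -1·x^0·y^0 ↦ -1·X^0·Y^0·Z^2.
Collecting: F(X, Y, Z) = X**2 + 2*X*Y + 2*Y*Z - Z**2.


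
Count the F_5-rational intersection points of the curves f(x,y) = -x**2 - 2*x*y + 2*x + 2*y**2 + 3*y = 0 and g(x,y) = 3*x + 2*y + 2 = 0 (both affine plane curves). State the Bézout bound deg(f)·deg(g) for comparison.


Common zeros: {(4, 3)}; count = 1; Bézout bound = 2.

deg(f) = 2, deg(g) = 1, so Bézout bound = 2.
Scan x ∈ F_5. For each x, list the y ∈ F_5 with f(x, y) ≡ 0 and those with g(x, y) ≡ 0 (mod 5); the common zeros in that column are the intersection.
  x = 0: f ≡ 0 at y ∈ {0, 1}; g ≡ 0 at y ∈ {4}; common: ∅.
  x = 1: f ≡ 0 at y ∈ ∅; g ≡ 0 at y ∈ {0}; common: ∅.
  x = 2: f ≡ 0 at y ∈ {0, 3}; g ≡ 0 at y ∈ {1}; common: ∅.
  x = 3: f ≡ 0 at y ∈ ∅; g ≡ 0 at y ∈ {2}; common: ∅.
  x = 4: f ≡ 0 at y ∈ {2, 3}; g ≡ 0 at y ∈ {3}; common: {3}.
Collecting: common zeros = {(4, 3)}, so the count is 1.
Comparison with the Bézout bound: 1 ≤ 2 = deg(f)·deg(g), as expected for curves with no common component (the affine F_5-count falls short of the bound because intersections may lie at infinity, over extension fields, or carry multiplicity).


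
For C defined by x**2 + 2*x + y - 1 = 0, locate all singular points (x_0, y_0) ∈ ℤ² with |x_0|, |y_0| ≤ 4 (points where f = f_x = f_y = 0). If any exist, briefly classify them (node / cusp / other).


No singular points in the scanned grid; C is smooth there.

Compute partial derivatives:
  f_x = 2*x + 2.
  f_y = 1.
f_y = 1 is a nonzero constant, so f_y never vanishes: no point (x, y) can satisfy f = f_x = f_y = 0. In particular no (x, y) ∈ {−4, ..., 4}² is singular; the curve is smooth.


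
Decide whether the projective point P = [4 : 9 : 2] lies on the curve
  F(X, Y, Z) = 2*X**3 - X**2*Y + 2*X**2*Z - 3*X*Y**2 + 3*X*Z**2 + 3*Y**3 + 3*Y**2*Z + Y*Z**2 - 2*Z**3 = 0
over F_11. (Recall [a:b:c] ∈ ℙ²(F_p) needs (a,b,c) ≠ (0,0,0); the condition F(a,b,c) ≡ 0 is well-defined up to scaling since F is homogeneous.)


F(4,9,2) ≡ 2 (mod 11); P is NOT on the curve.

Evaluate F(4, 9, 2) term-by-term (mod 11).
  2*X**3 ↦ 2·64·1·1 = 128
  -X**2*Y ↦ -1·16·9·1 = -144
  2*X**2*Z ↦ 2·16·1·2 = 64
  -3*X*Y**2 ↦ -3·4·81·1 = -972
  3*X*Z**2 ↦ 3·4·1·4 = 48
  3*Y**3 ↦ 3·1·729·1 = 2187
  3*Y**2*Z ↦ 3·1·81·2 = 486
  Y*Z**2 ↦ 1·1·9·4 = 36
  -2*Z**3 ↦ -2·1·1·8 = -16
Sum: F(4, 9, 2) = (128) + (-144) + (64) + (-972) + (48) + (2187) + (486) + (36) + (-16) = 1817.
Reducing mod 11: 1817 ≡ 2 (mod 11).
Since F(a, b, c) ≡ 2 ≠ 0 (mod 11), P does NOT lie on the curve.


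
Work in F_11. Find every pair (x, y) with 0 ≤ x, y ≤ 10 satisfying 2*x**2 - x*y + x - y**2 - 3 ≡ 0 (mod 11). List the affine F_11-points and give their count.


Affine F_11-points: {(1, 0), (1, 10), (3, 3), (3, 5), (4, 0), (4, 7), (9, 3), (9, 10), (10, 5), (10, 7)}; count = 10.

For each of the 121 pairs (x, y) ∈ F_11², evaluate f(x, y) mod 11. Record the zeros.
  x = 0: [0↦8, 1↦7, 2↦4, 3↦10, 4↦3, 5↦5, 6↦5, 7↦3, 8↦10, 9↦4, 10↦7]  zeros at y ∈ ∅
  x = 1: [0↦0, 1↦9, 2↦5, 3↦10, 4↦2, 5↦3, 6↦2, 7↦10, 8↦5, 9↦9, 10↦0]  zeros at y ∈ {0, 10}
  x = 2: [0↦7, 1↦4, 2↦10, 3↦3, 4↦5, 5↦5, 6↦3, 7↦10, 8↦4, 9↦7, 10↦8]  zeros at y ∈ ∅
  x = 3: [0↦7, 1↦3, 2↦8, 3↦0, 4↦1, 5↦0, 6↦8, 7↦3, 8↦7, 9↦9, 10↦9]  zeros at y ∈ {3, 5}
  x = 4: [0↦0, 1↦6, 2↦10, 3↦1, 4↦1, 5↦10, 6↦6, 7↦0, 8↦3, 9↦4, 10↦3]  zeros at y ∈ {0, 7}
  x = 5: [0↦8, 1↦2, 2↦5, 3↦6, 4↦5, 5↦2, 6↦8, 7↦1, 8↦3, 9↦3, 10↦1]  zeros at y ∈ ∅
  x = 6: [0↦9, 1↦2, 2↦4, 3↦4, 4↦2, 5↦9, 6↦3, 7↦6, 8↦7, 9↦6, 10↦3]  zeros at y ∈ ∅
  x = 7: [0↦3, 1↦6, 2↦7, 3↦6, 4↦3, 5↦9, 6↦2, 7↦4, 8↦4, 9↦2, 10↦9]  zeros at y ∈ ∅
  x = 8: [0↦1, 1↦3, 2↦3, 3↦1, 4↦8, 5↦2, 6↦5, 7↦6, 8↦5, 9↦2, 10↦8]  zeros at y ∈ ∅
  x = 9: [0↦3, 1↦4, 2↦3, 3↦0, 4↦6, 5↦10, 6↦1, 7↦1, 8↦10, 9↦6, 10↦0]  zeros at y ∈ {3, 10}
  x = 10: [0↦9, 1↦9, 2↦7, 3↦3, 4↦8, 5↦0, 6↦1, 7↦0, 8↦8, 9↦3, 10↦7]  zeros at y ∈ {5, 7}
Collecting zeros: affine points = {(1, 0), (1, 10), (3, 3), (3, 5), (4, 0), (4, 7), (9, 3), (9, 10), (10, 5), (10, 7)}.
Total count |C(F_11)_aff| = 10.


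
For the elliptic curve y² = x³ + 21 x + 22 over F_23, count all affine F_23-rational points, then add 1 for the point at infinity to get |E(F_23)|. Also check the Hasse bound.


Affine points = {(2, 7), (2, 16), (4, 3), (4, 20), (7, 11), (7, 12), (8, 9), (8, 14), (10, 6), (10, 17), (12, 1), (12, 22), (13, 10), (13, 13), (14, 1), (14, 22), (15, 3), (15, 20), (17, 5), (17, 18), (19, 9), (19, 14), (20, 1), (20, 22), (21, 8), (21, 15), (22, 0)}; affine count = 27; |E(F_23)| = 28.

Discriminant check: Δ ∝ 4a³ + 27b² = 4·21³ + 27·22² = 4·9261 + 27·484 ≡ 18 (mod 23). Nonzero ⇒ E is nonsingular.
For each x ∈ F_23, compute rhs = x³ + 21·x + 22 mod 23, then count y ∈ F_23 with y² ≡ rhs.
  x = 0: rhs = 22, matching y values: none (0 points).
  x = 1: rhs = 21, matching y values: none (0 points).
  x = 2: rhs = 3, matching y values: 7, 16 (2 points).
  x = 3: rhs = 20, matching y values: none (0 points).
  x = 4: rhs = 9, matching y values: 3, 20 (2 points).
  x = 5: rhs = 22, matching y values: none (0 points).
  x = 6: rhs = 19, matching y values: none (0 points).
  x = 7: rhs = 6, matching y values: 11, 12 (2 points).
  x = 8: rhs = 12, matching y values: 9, 14 (2 points).
  x = 9: rhs = 20, matching y values: none (0 points).
  x = 10: rhs = 13, matching y values: 6, 17 (2 points).
  x = 11: rhs = 20, matching y values: none (0 points).
  x = 12: rhs = 1, matching y values: 1, 22 (2 points).
  x = 13: rhs = 8, matching y values: 10, 13 (2 points).
  x = 14: rhs = 1, matching y values: 1, 22 (2 points).
  x = 15: rhs = 9, matching y values: 3, 20 (2 points).
  x = 16: rhs = 15, matching y values: none (0 points).
  x = 17: rhs = 2, matching y values: 5, 18 (2 points).
  x = 18: rhs = 22, matching y values: none (0 points).
  x = 19: rhs = 12, matching y values: 9, 14 (2 points).
  x = 20: rhs = 1, matching y values: 1, 22 (2 points).
  x = 21: rhs = 18, matching y values: 8, 15 (2 points).
  x = 22: rhs = 0, matching y values: 0 (1 points).
Total affine count: 27.
Full point count |E(F_23)| = 27 + 1 = 28.
Hasse bound: |28 − (23+1)| = |4| = 4 ≤ 2√23 ≈ 9.5917 ✓.


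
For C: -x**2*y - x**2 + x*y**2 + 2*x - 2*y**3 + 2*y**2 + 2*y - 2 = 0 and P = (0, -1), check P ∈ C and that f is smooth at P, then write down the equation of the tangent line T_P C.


Tangent line at P: 3*x - 8*y - 8 = 0.

Step 1: f(0, -1) = 0, so P lies on C.
Step 2: partial derivatives
  f_x(x, y) = -2*x*y - 2*x + y**2 + 2, f_y(x, y) = -x**2 + 2*x*y - 6*y**2 + 4*y + 2.
  f_x(P) = 3, f_y(P) = -8 (gradient nonzero, so P is smooth).
Step 3: tangent line at P: 3·(x − 0) + -8·(y − -1) = 0.
Expanding: 3*x - 8*y - 8 = 0.


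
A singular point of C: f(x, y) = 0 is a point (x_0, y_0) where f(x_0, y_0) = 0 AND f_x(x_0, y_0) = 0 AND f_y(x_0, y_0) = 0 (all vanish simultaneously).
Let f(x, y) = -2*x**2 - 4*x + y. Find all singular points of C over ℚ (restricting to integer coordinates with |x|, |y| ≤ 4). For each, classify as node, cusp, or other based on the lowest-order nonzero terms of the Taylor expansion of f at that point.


No singular points in the scanned grid; C is smooth there.

Compute partial derivatives:
  f_x = -4*x - 4.
  f_y = 1.
f_y = 1 is a nonzero constant, so f_y never vanishes: no point (x, y) can satisfy f = f_x = f_y = 0. In particular no (x, y) ∈ {−4, ..., 4}² is singular; the curve is smooth.


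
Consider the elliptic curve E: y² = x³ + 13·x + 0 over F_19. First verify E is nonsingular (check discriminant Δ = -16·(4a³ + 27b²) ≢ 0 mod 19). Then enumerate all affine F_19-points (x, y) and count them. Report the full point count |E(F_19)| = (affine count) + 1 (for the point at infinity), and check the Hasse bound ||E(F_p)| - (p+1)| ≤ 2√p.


Affine points = {(0, 0), (3, 3), (3, 16), (5, 0), (6, 3), (6, 16), (7, 4), (7, 15), (10, 3), (10, 16), (11, 7), (11, 12), (14, 0), (15, 6), (15, 13), (17, 2), (17, 17), (18, 9), (18, 10)}; affine count = 19; |E(F_19)| = 20.

Discriminant check: Δ ∝ 4a³ + 27b² = 4·13³ + 27·0² = 4·2197 + 27·0 ≡ 10 (mod 19). Nonzero ⇒ E is nonsingular.
For each x ∈ F_19, compute rhs = x³ + 13·x + 0 mod 19, then count y ∈ F_19 with y² ≡ rhs.
  x = 0: rhs = 0, matching y values: 0 (1 points).
  x = 1: rhs = 14, matching y values: none (0 points).
  x = 2: rhs = 15, matching y values: none (0 points).
  x = 3: rhs = 9, matching y values: 3, 16 (2 points).
  x = 4: rhs = 2, matching y values: none (0 points).
  x = 5: rhs = 0, matching y values: 0 (1 points).
  x = 6: rhs = 9, matching y values: 3, 16 (2 points).
  x = 7: rhs = 16, matching y values: 4, 15 (2 points).
  x = 8: rhs = 8, matching y values: none (0 points).
  x = 9: rhs = 10, matching y values: none (0 points).
  x = 10: rhs = 9, matching y values: 3, 16 (2 points).
  x = 11: rhs = 11, matching y values: 7, 12 (2 points).
  x = 12: rhs = 3, matching y values: none (0 points).
  x = 13: rhs = 10, matching y values: none (0 points).
  x = 14: rhs = 0, matching y values: 0 (1 points).
  x = 15: rhs = 17, matching y values: 6, 13 (2 points).
  x = 16: rhs = 10, matching y values: none (0 points).
  x = 17: rhs = 4, matching y values: 2, 17 (2 points).
  x = 18: rhs = 5, matching y values: 9, 10 (2 points).
Total affine count: 19.
Full point count |E(F_19)| = 19 + 1 = 20.
Hasse bound: |20 − (19+1)| = |0| = 0 ≤ 2√19 ≈ 8.7178 ✓.


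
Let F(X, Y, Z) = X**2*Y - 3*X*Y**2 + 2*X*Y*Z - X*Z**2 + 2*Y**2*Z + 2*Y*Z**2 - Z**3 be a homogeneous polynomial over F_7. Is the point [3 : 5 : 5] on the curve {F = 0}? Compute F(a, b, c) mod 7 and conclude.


F(3,5,5) ≡ 4 (mod 7); P is NOT on the curve.

Evaluate F(3, 5, 5) term-by-term (mod 7).
  X**2*Y ↦ 1·9·5·1 = 45
  -3*X*Y**2 ↦ -3·3·25·1 = -225
  2*X*Y*Z ↦ 2·3·5·5 = 150
  -X*Z**2 ↦ -1·3·1·25 = -75
  2*Y**2*Z ↦ 2·1·25·5 = 250
  2*Y*Z**2 ↦ 2·1·5·25 = 250
  -Z**3 ↦ -1·1·1·125 = -125
Sum: F(3, 5, 5) = (45) + (-225) + (150) + (-75) + (250) + (250) + (-125) = 270.
Reducing mod 7: 270 ≡ 4 (mod 7).
Since F(a, b, c) ≡ 4 ≠ 0 (mod 7), P does NOT lie on the curve.


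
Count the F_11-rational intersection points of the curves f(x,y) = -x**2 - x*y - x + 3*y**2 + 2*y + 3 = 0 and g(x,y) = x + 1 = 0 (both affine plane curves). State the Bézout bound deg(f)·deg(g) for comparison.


Common zeros: ∅; count = 0; Bézout bound = 2.

deg(f) = 2, deg(g) = 1, so Bézout bound = 2.
Scan x ∈ F_11. For each x, list the y ∈ F_11 with f(x, y) ≡ 0 and those with g(x, y) ≡ 0 (mod 11); the common zeros in that column are the intersection.
  x = 0: f ≡ 0 at y ∈ {5, 9}; g ≡ 0 at y ∈ ∅; common: ∅.
  x = 1: f ≡ 0 at y ∈ {9}; g ≡ 0 at y ∈ ∅; common: ∅.
  x = 2: f ≡ 0 at y ∈ {1, 10}; g ≡ 0 at y ∈ ∅; common: ∅.
  x = 3: f ≡ 0 at y ∈ ∅; g ≡ 0 at y ∈ ∅; common: ∅.
  x = 4: f ≡ 0 at y ∈ ∅; g ≡ 0 at y ∈ ∅; common: ∅.
  x = 5: f ≡ 0 at y ∈ {5, 7}; g ≡ 0 at y ∈ ∅; common: ∅.
  x = 6: f ≡ 0 at y ∈ {8}; g ≡ 0 at y ∈ ∅; common: ∅.
  x = 7: f ≡ 0 at y ∈ {1, 8}; g ≡ 0 at y ∈ ∅; common: ∅.
  x = 8: f ≡ 0 at y ∈ ∅; g ≡ 0 at y ∈ ∅; common: ∅.
  x = 9: f ≡ 0 at y ∈ {7, 10}; g ≡ 0 at y ∈ ∅; common: ∅.
  x = 10: f ≡ 0 at y ∈ ∅; g ≡ 0 at y ∈ {0, 1, 2, 3, 4, 5, 6, 7, 8, 9, 10}; common: ∅.
Collecting: common zeros = ∅, so the count is 0.
Comparison with the Bézout bound: 0 ≤ 2 = deg(f)·deg(g), as expected for curves with no common component (the affine F_11-count falls short of the bound because intersections may lie at infinity, over extension fields, or carry multiplicity).


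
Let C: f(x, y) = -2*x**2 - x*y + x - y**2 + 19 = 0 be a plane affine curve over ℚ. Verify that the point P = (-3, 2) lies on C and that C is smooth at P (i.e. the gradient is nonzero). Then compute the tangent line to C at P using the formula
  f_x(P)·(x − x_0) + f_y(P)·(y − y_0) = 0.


Tangent line at P: 11*x - y + 35 = 0.

Step 1: f(-3, 2) = 0, so P lies on C.
Step 2: partial derivatives
  f_x(x, y) = -4*x - y + 1, f_y(x, y) = -x - 2*y.
  f_x(P) = 11, f_y(P) = -1 (gradient nonzero, so P is smooth).
Step 3: tangent line at P: 11·(x − -3) + -1·(y − 2) = 0.
Expanding: 11*x - y + 35 = 0.


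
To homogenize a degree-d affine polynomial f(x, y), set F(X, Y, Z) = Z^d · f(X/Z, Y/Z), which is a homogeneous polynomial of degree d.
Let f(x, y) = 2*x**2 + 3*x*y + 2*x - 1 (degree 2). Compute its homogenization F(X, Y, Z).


F(X, Y, Z) = 2*X**2 + 3*X*Y + 2*X*Z - Z**2

deg(f) = 2.
Substitute x = X/Z, y = Y/Z into f, then multiply by Z^2.
  monomial 2·x^2·y^0 ↦ 2·X^2·Y^0·Z^0.
  monomial 3·x^1·y^1 ↦ 3·X^1·Y^1·Z^0.
  monomial 2·x^1·y^0 ↦ 2·X^1·Y^0·Z^1.
  monomial -1·x^0·y^0 ↦ -1·X^0·Y^0·Z^2.
Collecting: F(X, Y, Z) = 2*X**2 + 3*X*Y + 2*X*Z - Z**2.


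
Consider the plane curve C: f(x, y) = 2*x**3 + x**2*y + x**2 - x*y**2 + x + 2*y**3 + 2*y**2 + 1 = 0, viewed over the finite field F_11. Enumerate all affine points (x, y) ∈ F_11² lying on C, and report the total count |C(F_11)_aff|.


Affine F_11-points: {(2, 7), (3, 1), (3, 6), (3, 10), (4, 1), (4, 5), (4, 6), (6, 6)}; count = 8.

For each of the 121 pairs (x, y) ∈ F_11², evaluate f(x, y) mod 11. Record the zeros.
  x = 0: [0↦1, 1↦5, 2↦3, 3↦7, 4↦7, 5↦4, 6↦10, 7↦4, 8↦9, 9↦4, 10↦1]  zeros at y ∈ ∅
  x = 1: [0↦5, 1↦9, 2↦5, 3↦5, 4↦10, 5↦10, 6↦6, 7↦10, 8↦1, 9↦2, 10↦3]  zeros at y ∈ ∅
  x = 2: [0↦1, 1↦7, 2↦3, 3↦1, 4↦2, 5↦7, 6↦6, 7↦0, 8↦1, 9↦10, 10↦6]  zeros at y ∈ {7}
  x = 3: [0↦1, 1↦0, 2↦9, 3↦7, 4↦6, 5↦7, 6↦0, 7↦8, 8↦10, 9↦7, 10↦0]  zeros at y ∈ {1, 6, 10}
  x = 4: [0↦6, 1↦0, 2↦2, 3↦2, 4↦1, 5↦0, 6↦0, 7↦2, 8↦7, 9↦5, 10↦8]  zeros at y ∈ {1, 5, 6}
  x = 5: [0↦6, 1↦8, 2↦5, 3↦9, 4↦10, 5↦9, 6↦7, 7↦5, 8↦4, 9↦5, 10↦9]  zeros at y ∈ ∅
  x = 6: [0↦2, 1↦3, 2↦8, 3↦7, 4↦1, 5↦2, 6↦0, 7↦7, 8↦2, 9↦8, 10↦4]  zeros at y ∈ {6}
  x = 7: [0↦6, 1↦8, 2↦1, 3↦8, 4↦8, 5↦2, 6↦2, 7↦9, 8↦2, 9↦4, 10↦5]  zeros at y ∈ ∅
  x = 8: [0↦8, 1↦2, 2↦7, 3↦2, 4↦10, 5↦10, 6↦3, 7↦1, 8↦5, 9↦5, 10↦2]  zeros at y ∈ ∅
  x = 9: [0↦9, 1↦8, 2↦5, 3↦1, 4↦8, 5↦5, 6↦4, 7↦6, 8↦1, 9↦1, 10↦7]  zeros at y ∈ ∅
  x = 10: [0↦10, 1↦5, 2↦7, 3↦6, 4↦3, 5↦10, 6↦6, 7↦3, 8↦2, 9↦4, 10↦10]  zeros at y ∈ ∅
Collecting zeros: affine points = {(2, 7), (3, 1), (3, 6), (3, 10), (4, 1), (4, 5), (4, 6), (6, 6)}.
Total count |C(F_11)_aff| = 8.


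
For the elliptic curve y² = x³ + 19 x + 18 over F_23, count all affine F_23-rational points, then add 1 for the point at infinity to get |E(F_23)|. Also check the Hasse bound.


Affine points = {(0, 8), (0, 15), (2, 8), (2, 15), (5, 10), (5, 13), (6, 7), (6, 16), (10, 9), (10, 14), (13, 1), (13, 22), (16, 5), (16, 18), (19, 4), (19, 19), (20, 7), (20, 16), (21, 8), (21, 15)}; affine count = 20; |E(F_23)| = 21.

Discriminant check: Δ ∝ 4a³ + 27b² = 4·19³ + 27·18² = 4·6859 + 27·324 ≡ 5 (mod 23). Nonzero ⇒ E is nonsingular.
For each x ∈ F_23, compute rhs = x³ + 19·x + 18 mod 23, then count y ∈ F_23 with y² ≡ rhs.
  x = 0: rhs = 18, matching y values: 8, 15 (2 points).
  x = 1: rhs = 15, matching y values: none (0 points).
  x = 2: rhs = 18, matching y values: 8, 15 (2 points).
  x = 3: rhs = 10, matching y values: none (0 points).
  x = 4: rhs = 20, matching y values: none (0 points).
  x = 5: rhs = 8, matching y values: 10, 13 (2 points).
  x = 6: rhs = 3, matching y values: 7, 16 (2 points).
  x = 7: rhs = 11, matching y values: none (0 points).
  x = 8: rhs = 15, matching y values: none (0 points).
  x = 9: rhs = 21, matching y values: none (0 points).
  x = 10: rhs = 12, matching y values: 9, 14 (2 points).
  x = 11: rhs = 17, matching y values: none (0 points).
  x = 12: rhs = 19, matching y values: none (0 points).
  x = 13: rhs = 1, matching y values: 1, 22 (2 points).
  x = 14: rhs = 15, matching y values: none (0 points).
  x = 15: rhs = 21, matching y values: none (0 points).
  x = 16: rhs = 2, matching y values: 5, 18 (2 points).
  x = 17: rhs = 10, matching y values: none (0 points).
  x = 18: rhs = 5, matching y values: none (0 points).
  x = 19: rhs = 16, matching y values: 4, 19 (2 points).
  x = 20: rhs = 3, matching y values: 7, 16 (2 points).
  x = 21: rhs = 18, matching y values: 8, 15 (2 points).
  x = 22: rhs = 21, matching y values: none (0 points).
Total affine count: 20.
Full point count |E(F_23)| = 20 + 1 = 21.
Hasse bound: |21 − (23+1)| = |-3| = 3 ≤ 2√23 ≈ 9.5917 ✓.


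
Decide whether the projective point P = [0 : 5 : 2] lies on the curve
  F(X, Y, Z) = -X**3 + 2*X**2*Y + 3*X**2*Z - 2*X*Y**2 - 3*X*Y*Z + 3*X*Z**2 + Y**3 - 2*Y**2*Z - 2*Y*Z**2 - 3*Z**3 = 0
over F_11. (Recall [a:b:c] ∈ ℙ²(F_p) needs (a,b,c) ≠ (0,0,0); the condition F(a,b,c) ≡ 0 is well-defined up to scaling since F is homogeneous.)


F(0,5,2) ≡ 5 (mod 11); P is NOT on the curve.

Evaluate F(0, 5, 2) term-by-term (mod 11).
  -X**3 ↦ -1·0·1·1 = 0
  2*X**2*Y ↦ 2·0·5·1 = 0
  3*X**2*Z ↦ 3·0·1·2 = 0
  -2*X*Y**2 ↦ -2·0·25·1 = 0
  -3*X*Y*Z ↦ -3·0·5·2 = 0
  3*X*Z**2 ↦ 3·0·1·4 = 0
  Y**3 ↦ 1·1·125·1 = 125
  -2*Y**2*Z ↦ -2·1·25·2 = -100
  -2*Y*Z**2 ↦ -2·1·5·4 = -40
  -3*Z**3 ↦ -3·1·1·8 = -24
Sum: F(0, 5, 2) = (0) + (0) + (0) + (0) + (0) + (0) + (125) + (-100) + (-40) + (-24) = -39.
Reducing mod 11: -39 ≡ 5 (mod 11).
Since F(a, b, c) ≡ 5 ≠ 0 (mod 11), P does NOT lie on the curve.


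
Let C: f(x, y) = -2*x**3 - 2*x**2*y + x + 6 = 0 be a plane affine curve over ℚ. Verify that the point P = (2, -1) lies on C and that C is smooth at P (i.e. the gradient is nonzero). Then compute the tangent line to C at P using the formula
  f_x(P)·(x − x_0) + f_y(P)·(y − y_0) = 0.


Tangent line at P: -15*x - 8*y + 22 = 0.

Step 1: f(2, -1) = 0, so P lies on C.
Step 2: partial derivatives
  f_x(x, y) = -6*x**2 - 4*x*y + 1, f_y(x, y) = -2*x**2.
  f_x(P) = -15, f_y(P) = -8 (gradient nonzero, so P is smooth).
Step 3: tangent line at P: -15·(x − 2) + -8·(y − -1) = 0.
Expanding: -15*x - 8*y + 22 = 0.


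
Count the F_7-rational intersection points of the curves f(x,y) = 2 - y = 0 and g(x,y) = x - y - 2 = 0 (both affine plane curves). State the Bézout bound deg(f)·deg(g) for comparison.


Common zeros: {(4, 2)}; count = 1; Bézout bound = 1.

deg(f) = 1, deg(g) = 1, so Bézout bound = 1.
Scan x ∈ F_7. For each x, list the y ∈ F_7 with f(x, y) ≡ 0 and those with g(x, y) ≡ 0 (mod 7); the common zeros in that column are the intersection.
  x = 0: f ≡ 0 at y ∈ {2}; g ≡ 0 at y ∈ {5}; common: ∅.
  x = 1: f ≡ 0 at y ∈ {2}; g ≡ 0 at y ∈ {6}; common: ∅.
  x = 2: f ≡ 0 at y ∈ {2}; g ≡ 0 at y ∈ {0}; common: ∅.
  x = 3: f ≡ 0 at y ∈ {2}; g ≡ 0 at y ∈ {1}; common: ∅.
  x = 4: f ≡ 0 at y ∈ {2}; g ≡ 0 at y ∈ {2}; common: {2}.
  x = 5: f ≡ 0 at y ∈ {2}; g ≡ 0 at y ∈ {3}; common: ∅.
  x = 6: f ≡ 0 at y ∈ {2}; g ≡ 0 at y ∈ {4}; common: ∅.
Collecting: common zeros = {(4, 2)}, so the count is 1.
Comparison with the Bézout bound: 1 ≤ 1 = deg(f)·deg(g), as expected for curves with no common component (the bound is attained).


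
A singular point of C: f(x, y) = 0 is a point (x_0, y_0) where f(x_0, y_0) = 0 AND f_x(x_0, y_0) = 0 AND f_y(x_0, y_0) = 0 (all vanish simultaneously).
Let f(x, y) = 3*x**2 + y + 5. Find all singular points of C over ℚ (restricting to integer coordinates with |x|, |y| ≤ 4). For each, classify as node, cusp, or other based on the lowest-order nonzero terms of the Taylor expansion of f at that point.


No singular points in the scanned grid; C is smooth there.

Compute partial derivatives:
  f_x = 6*x.
  f_y = 1.
f_y = 1 is a nonzero constant, so f_y never vanishes: no point (x, y) can satisfy f = f_x = f_y = 0. In particular no (x, y) ∈ {−4, ..., 4}² is singular; the curve is smooth.


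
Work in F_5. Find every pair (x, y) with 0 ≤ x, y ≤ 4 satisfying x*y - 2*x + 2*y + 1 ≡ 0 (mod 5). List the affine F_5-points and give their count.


Affine F_5-points: {(0, 2), (1, 2), (2, 2), (3, 0), (3, 1), (3, 2), (3, 3), (3, 4), (4, 2)}; count = 9.

For each of the 25 pairs (x, y) ∈ F_5², evaluate f(x, y) mod 5. Record the zeros.
  x = 0: [0↦1, 1↦3, 2↦0, 3↦2, 4↦4]  zeros at y ∈ {2}
  x = 1: [0↦4, 1↦2, 2↦0, 3↦3, 4↦1]  zeros at y ∈ {2}
  x = 2: [0↦2, 1↦1, 2↦0, 3↦4, 4↦3]  zeros at y ∈ {2}
  x = 3: [0↦0, 1↦0, 2↦0, 3↦0, 4↦0]  zeros at y ∈ {0, 1, 2, 3, 4}
  x = 4: [0↦3, 1↦4, 2↦0, 3↦1, 4↦2]  zeros at y ∈ {2}
Collecting zeros: affine points = {(0, 2), (1, 2), (2, 2), (3, 0), (3, 1), (3, 2), (3, 3), (3, 4), (4, 2)}.
Total count |C(F_5)_aff| = 9.


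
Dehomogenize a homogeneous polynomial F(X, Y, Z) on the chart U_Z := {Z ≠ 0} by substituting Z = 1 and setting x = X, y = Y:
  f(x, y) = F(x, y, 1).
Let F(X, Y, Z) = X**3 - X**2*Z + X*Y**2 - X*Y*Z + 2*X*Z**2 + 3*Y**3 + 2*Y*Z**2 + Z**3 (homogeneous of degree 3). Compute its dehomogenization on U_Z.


f(x, y) = x**3 - x**2 + x*y**2 - x*y + 2*x + 3*y**3 + 2*y + 1

On U_Z we set Z = 1. Each monomial c·X^i·Y^j·Z^k in F becomes c·x^i·y^j·1^k = c·x^i·y^j.
Substituting Z = 1: F(X, Y, 1) = x**3 - x**2 + x*y**2 - x*y + 2*x + 3*y**3 + 2*y + 1.
Note: deg(f) ≤ deg(F) = 3; strict inequality happens when F is divisible by Z (lost terms).


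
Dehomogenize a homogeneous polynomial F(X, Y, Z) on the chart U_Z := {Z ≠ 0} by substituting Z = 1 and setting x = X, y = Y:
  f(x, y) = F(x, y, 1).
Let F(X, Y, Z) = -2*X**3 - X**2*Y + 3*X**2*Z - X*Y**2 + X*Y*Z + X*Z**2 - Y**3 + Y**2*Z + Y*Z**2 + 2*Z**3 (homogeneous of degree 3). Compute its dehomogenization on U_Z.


f(x, y) = -2*x**3 - x**2*y + 3*x**2 - x*y**2 + x*y + x - y**3 + y**2 + y + 2

On U_Z we set Z = 1. Each monomial c·X^i·Y^j·Z^k in F becomes c·x^i·y^j·1^k = c·x^i·y^j.
Substituting Z = 1: F(X, Y, 1) = -2*x**3 - x**2*y + 3*x**2 - x*y**2 + x*y + x - y**3 + y**2 + y + 2.
Note: deg(f) ≤ deg(F) = 3; strict inequality happens when F is divisible by Z (lost terms).


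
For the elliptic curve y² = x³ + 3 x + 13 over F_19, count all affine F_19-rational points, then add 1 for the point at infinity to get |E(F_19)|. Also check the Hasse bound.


Affine points = {(1, 6), (1, 13), (3, 7), (3, 12), (5, 1), (5, 18), (6, 0), (7, 4), (7, 15), (8, 6), (8, 13), (9, 3), (9, 16), (10, 6), (10, 13), (11, 3), (11, 16), (13, 8), (13, 11), (14, 5), (14, 14), (18, 3), (18, 16)}; affine count = 23; |E(F_19)| = 24.

Discriminant check: Δ ∝ 4a³ + 27b² = 4·3³ + 27·13² = 4·27 + 27·169 ≡ 16 (mod 19). Nonzero ⇒ E is nonsingular.
For each x ∈ F_19, compute rhs = x³ + 3·x + 13 mod 19, then count y ∈ F_19 with y² ≡ rhs.
  x = 0: rhs = 13, matching y values: none (0 points).
  x = 1: rhs = 17, matching y values: 6, 13 (2 points).
  x = 2: rhs = 8, matching y values: none (0 points).
  x = 3: rhs = 11, matching y values: 7, 12 (2 points).
  x = 4: rhs = 13, matching y values: none (0 points).
  x = 5: rhs = 1, matching y values: 1, 18 (2 points).
  x = 6: rhs = 0, matching y values: 0 (1 points).
  x = 7: rhs = 16, matching y values: 4, 15 (2 points).
  x = 8: rhs = 17, matching y values: 6, 13 (2 points).
  x = 9: rhs = 9, matching y values: 3, 16 (2 points).
  x = 10: rhs = 17, matching y values: 6, 13 (2 points).
  x = 11: rhs = 9, matching y values: 3, 16 (2 points).
  x = 12: rhs = 10, matching y values: none (0 points).
  x = 13: rhs = 7, matching y values: 8, 11 (2 points).
  x = 14: rhs = 6, matching y values: 5, 14 (2 points).
  x = 15: rhs = 13, matching y values: none (0 points).
  x = 16: rhs = 15, matching y values: none (0 points).
  x = 17: rhs = 18, matching y values: none (0 points).
  x = 18: rhs = 9, matching y values: 3, 16 (2 points).
Total affine count: 23.
Full point count |E(F_19)| = 23 + 1 = 24.
Hasse bound: |24 − (19+1)| = |4| = 4 ≤ 2√19 ≈ 8.7178 ✓.


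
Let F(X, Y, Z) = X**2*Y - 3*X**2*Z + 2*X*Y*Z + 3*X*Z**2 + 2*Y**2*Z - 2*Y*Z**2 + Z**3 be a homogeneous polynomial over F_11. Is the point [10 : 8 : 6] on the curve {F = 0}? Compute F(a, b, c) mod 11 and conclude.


F(10,8,6) ≡ 7 (mod 11); P is NOT on the curve.

Evaluate F(10, 8, 6) term-by-term (mod 11).
  X**2*Y ↦ 1·100·8·1 = 800
  -3*X**2*Z ↦ -3·100·1·6 = -1800
  2*X*Y*Z ↦ 2·10·8·6 = 960
  3*X*Z**2 ↦ 3·10·1·36 = 1080
  2*Y**2*Z ↦ 2·1·64·6 = 768
  -2*Y*Z**2 ↦ -2·1·8·36 = -576
  Z**3 ↦ 1·1·1·216 = 216
Sum: F(10, 8, 6) = (800) + (-1800) + (960) + (1080) + (768) + (-576) + (216) = 1448.
Reducing mod 11: 1448 ≡ 7 (mod 11).
Since F(a, b, c) ≡ 7 ≠ 0 (mod 11), P does NOT lie on the curve.


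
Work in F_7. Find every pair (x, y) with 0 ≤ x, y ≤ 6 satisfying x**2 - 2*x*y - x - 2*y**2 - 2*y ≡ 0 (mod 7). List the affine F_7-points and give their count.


Affine F_7-points: {(0, 0), (0, 6), (1, 0), (1, 5), (3, 5), (4, 1), (6, 1), (6, 6)}; count = 8.

For each of the 49 pairs (x, y) ∈ F_7², evaluate f(x, y) mod 7. Record the zeros.
  x = 0: [0↦0, 1↦3, 2↦2, 3↦4, 4↦2, 5↦3, 6↦0]  zeros at y ∈ {0, 6}
  x = 1: [0↦0, 1↦1, 2↦5, 3↦5, 4↦1, 5↦0, 6↦2]  zeros at y ∈ {0, 5}
  x = 2: [0↦2, 1↦1, 2↦3, 3↦1, 4↦2, 5↦6, 6↦6]  zeros at y ∈ ∅
  x = 3: [0↦6, 1↦3, 2↦3, 3↦6, 4↦5, 5↦0, 6↦5]  zeros at y ∈ {5}
  x = 4: [0↦5, 1↦0, 2↦5, 3↦6, 4↦3, 5↦3, 6↦6]  zeros at y ∈ {1}
  x = 5: [0↦6, 1↦6, 2↦2, 3↦1, 4↦3, 5↦1, 6↦2]  zeros at y ∈ ∅
  x = 6: [0↦2, 1↦0, 2↦1, 3↦5, 4↦5, 5↦1, 6↦0]  zeros at y ∈ {1, 6}
Collecting zeros: affine points = {(0, 0), (0, 6), (1, 0), (1, 5), (3, 5), (4, 1), (6, 1), (6, 6)}.
Total count |C(F_7)_aff| = 8.


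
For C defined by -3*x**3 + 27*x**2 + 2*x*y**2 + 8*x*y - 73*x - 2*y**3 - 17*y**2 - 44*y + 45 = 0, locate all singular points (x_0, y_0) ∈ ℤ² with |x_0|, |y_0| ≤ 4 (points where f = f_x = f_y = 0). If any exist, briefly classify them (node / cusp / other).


Singular points: {(3, -2)}; classification: cusp.

Compute partial derivatives:
  f_x = -9*x**2 + 54*x + 2*y**2 + 8*y - 73.
  f_y = 4*x*y + 8*x - 6*y**2 - 34*y - 44.
Scan x_0 ∈ {−4, ..., 4}. For each x_0, f_y(x_0, y) is a polynomial in y; find its integer roots y ∈ {−4, ..., 4}, then test f_x and f at those candidates.
  x = -4: f_y(-4, y) = -6*y**2 - 50*y - 76; vanishes at y ∈ {-2}. (-4, -2): f_x = -441 ≠ 0.
  x = -3: f_y(-3, y) = -6*y**2 - 46*y - 68; vanishes at y ∈ {-2}. (-3, -2): f_x = -324 ≠ 0.
  x = -2: f_y(-2, y) = -6*y**2 - 42*y - 60; vanishes at y ∈ {-2}. (-2, -2): f_x = -225 ≠ 0.
  x = -1: f_y(-1, y) = -6*y**2 - 38*y - 52; vanishes at y ∈ {-2}. (-1, -2): f_x = -144 ≠ 0.
  x = 0: f_y(0, y) = -6*y**2 - 34*y - 44; vanishes at y ∈ {-2}. (0, -2): f_x = -81 ≠ 0.
  x = 1: f_y(1, y) = -6*y**2 - 30*y - 36; vanishes at y ∈ {-3, -2}. (1, -3): f_x = -34 ≠ 0; (1, -2): f_x = -36 ≠ 0.
  x = 2: f_y(2, y) = -6*y**2 - 26*y - 28; vanishes at y ∈ {-2}. (2, -2): f_x = -9 ≠ 0.
  x = 3: f_y(3, y) = -6*y**2 - 22*y - 20; vanishes at y ∈ {-2}. (3, -2): f_x = 0, f = 0 — SINGULAR.
  x = 4: f_y(4, y) = -6*y**2 - 18*y - 12; vanishes at y ∈ {-2, -1}. (4, -2): f_x = -9 ≠ 0; (4, -1): f_x = -7 ≠ 0.
Only singular point on the grid: (3, -2).
Classify: substitute x = 3 + u, y = -2 + v and expand: f = -3*u**3 + 2*u*v**2 - 2*v**3 + v**2.
No constant or linear terms (consistent with a singular point). Quadratic part: v**2. Cubic part: -3*u**3 + 2*u*v**2 - 2*v**3.
The quadratic part v**2 is a perfect square, so there is a single (double) tangent line v = 0, i.e. y = -2. Restricting the cubic part to that line (v = 0) leaves -3*u**3 ≠ 0, so f is not divisible by v and the branch is v² ≈ 3*u**3 to lowest order — this is a cusp.
Classification: cusp.


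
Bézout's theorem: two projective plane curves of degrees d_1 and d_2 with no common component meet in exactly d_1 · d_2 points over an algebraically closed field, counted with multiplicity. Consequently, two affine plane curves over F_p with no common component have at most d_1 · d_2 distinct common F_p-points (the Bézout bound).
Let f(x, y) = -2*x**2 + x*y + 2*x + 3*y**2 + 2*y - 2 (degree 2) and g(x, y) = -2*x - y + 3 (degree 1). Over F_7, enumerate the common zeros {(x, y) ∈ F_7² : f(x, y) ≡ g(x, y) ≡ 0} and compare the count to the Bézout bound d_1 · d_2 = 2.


Common zeros: {(2, 6), (5, 0)}; count = 2; Bézout bound = 2.

deg(f) = 2, deg(g) = 1, so Bézout bound = 2.
Scan x ∈ F_7. For each x, list the y ∈ F_7 with f(x, y) ≡ 0 and those with g(x, y) ≡ 0 (mod 7); the common zeros in that column are the intersection.
  x = 0: f ≡ 0 at y ∈ {2}; g ≡ 0 at y ∈ {3}; common: ∅.
  x = 1: f ≡ 0 at y ∈ ∅; g ≡ 0 at y ∈ {1}; common: ∅.
  x = 2: f ≡ 0 at y ∈ {2, 6}; g ≡ 0 at y ∈ {6}; common: {6}.
  x = 3: f ≡ 0 at y ∈ {0, 3}; g ≡ 0 at y ∈ {4}; common: ∅.
  x = 4: f ≡ 0 at y ∈ ∅; g ≡ 0 at y ∈ {2}; common: ∅.
  x = 5: f ≡ 0 at y ∈ {0}; g ≡ 0 at y ∈ {0}; common: {0}.
  x = 6: f ≡ 0 at y ∈ ∅; g ≡ 0 at y ∈ {5}; common: ∅.
Collecting: common zeros = {(2, 6), (5, 0)}, so the count is 2.
Comparison with the Bézout bound: 2 ≤ 2 = deg(f)·deg(g), as expected for curves with no common component (the bound is attained).


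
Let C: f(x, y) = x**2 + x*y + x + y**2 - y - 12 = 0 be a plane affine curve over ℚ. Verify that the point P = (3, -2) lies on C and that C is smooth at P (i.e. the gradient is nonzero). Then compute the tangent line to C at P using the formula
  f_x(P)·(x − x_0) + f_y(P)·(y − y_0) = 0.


Tangent line at P: 5*x - 2*y - 19 = 0.

Step 1: f(3, -2) = 0, so P lies on C.
Step 2: partial derivatives
  f_x(x, y) = 2*x + y + 1, f_y(x, y) = x + 2*y - 1.
  f_x(P) = 5, f_y(P) = -2 (gradient nonzero, so P is smooth).
Step 3: tangent line at P: 5·(x − 3) + -2·(y − -2) = 0.
Expanding: 5*x - 2*y - 19 = 0.


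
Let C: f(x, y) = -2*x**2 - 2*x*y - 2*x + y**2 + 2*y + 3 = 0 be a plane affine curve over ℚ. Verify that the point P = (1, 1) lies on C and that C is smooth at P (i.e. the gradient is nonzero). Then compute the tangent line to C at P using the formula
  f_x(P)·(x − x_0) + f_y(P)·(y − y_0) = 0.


Tangent line at P: -8*x + 2*y + 6 = 0.

Step 1: f(1, 1) = 0, so P lies on C.
Step 2: partial derivatives
  f_x(x, y) = -4*x - 2*y - 2, f_y(x, y) = -2*x + 2*y + 2.
  f_x(P) = -8, f_y(P) = 2 (gradient nonzero, so P is smooth).
Step 3: tangent line at P: -8·(x − 1) + 2·(y − 1) = 0.
Expanding: -8*x + 2*y + 6 = 0.


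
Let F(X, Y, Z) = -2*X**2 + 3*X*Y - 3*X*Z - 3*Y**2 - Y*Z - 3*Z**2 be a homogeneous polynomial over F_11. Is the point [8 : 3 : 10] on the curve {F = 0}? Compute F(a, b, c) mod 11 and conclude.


F(8,3,10) ≡ 7 (mod 11); P is NOT on the curve.

Evaluate F(8, 3, 10) term-by-term (mod 11).
  -2*X**2 ↦ -2·64·1·1 = -128
  3*X*Y ↦ 3·8·3·1 = 72
  -3*X*Z ↦ -3·8·1·10 = -240
  -3*Y**2 ↦ -3·1·9·1 = -27
  -Y*Z ↦ -1·1·3·10 = -30
  -3*Z**2 ↦ -3·1·1·100 = -300
Sum: F(8, 3, 10) = (-128) + (72) + (-240) + (-27) + (-30) + (-300) = -653.
Reducing mod 11: -653 ≡ 7 (mod 11).
Since F(a, b, c) ≡ 7 ≠ 0 (mod 11), P does NOT lie on the curve.


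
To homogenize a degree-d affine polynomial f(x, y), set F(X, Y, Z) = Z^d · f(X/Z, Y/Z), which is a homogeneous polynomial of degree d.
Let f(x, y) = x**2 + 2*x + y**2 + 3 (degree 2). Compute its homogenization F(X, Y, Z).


F(X, Y, Z) = X**2 + 2*X*Z + Y**2 + 3*Z**2

deg(f) = 2.
Substitute x = X/Z, y = Y/Z into f, then multiply by Z^2.
  monomial 1·x^2·y^0 ↦ 1·X^2·Y^0·Z^0.
  monomial 2·x^1·y^0 ↦ 2·X^1·Y^0·Z^1.
  monomial 1·x^0·y^2 ↦ 1·X^0·Y^2·Z^0.
  monomial 3·x^0·y^0 ↦ 3·X^0·Y^0·Z^2.
Collecting: F(X, Y, Z) = X**2 + 2*X*Z + Y**2 + 3*Z**2.


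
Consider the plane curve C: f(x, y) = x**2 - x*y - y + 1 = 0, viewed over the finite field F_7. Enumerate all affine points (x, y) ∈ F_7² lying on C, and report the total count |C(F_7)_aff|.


Affine F_7-points: {(0, 1), (1, 1), (2, 4), (3, 6), (4, 2), (5, 2)}; count = 6.

For each of the 49 pairs (x, y) ∈ F_7², evaluate f(x, y) mod 7. Record the zeros.
  x = 0: [0↦1, 1↦0, 2↦6, 3↦5, 4↦4, 5↦3, 6↦2]  zeros at y ∈ {1}
  x = 1: [0↦2, 1↦0, 2↦5, 3↦3, 4↦1, 5↦6, 6↦4]  zeros at y ∈ {1}
  x = 2: [0↦5, 1↦2, 2↦6, 3↦3, 4↦0, 5↦4, 6↦1]  zeros at y ∈ {4}
  x = 3: [0↦3, 1↦6, 2↦2, 3↦5, 4↦1, 5↦4, 6↦0]  zeros at y ∈ {6}
  x = 4: [0↦3, 1↦5, 2↦0, 3↦2, 4↦4, 5↦6, 6↦1]  zeros at y ∈ {2}
  x = 5: [0↦5, 1↦6, 2↦0, 3↦1, 4↦2, 5↦3, 6↦4]  zeros at y ∈ {2}
  x = 6: [0↦2, 1↦2, 2↦2, 3↦2, 4↦2, 5↦2, 6↦2]  zeros at y ∈ ∅
Collecting zeros: affine points = {(0, 1), (1, 1), (2, 4), (3, 6), (4, 2), (5, 2)}.
Total count |C(F_7)_aff| = 6.


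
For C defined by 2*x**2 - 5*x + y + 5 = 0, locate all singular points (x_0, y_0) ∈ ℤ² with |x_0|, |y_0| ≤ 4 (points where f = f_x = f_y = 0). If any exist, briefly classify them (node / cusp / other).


No singular points in the scanned grid; C is smooth there.

Compute partial derivatives:
  f_x = 4*x - 5.
  f_y = 1.
f_y = 1 is a nonzero constant, so f_y never vanishes: no point (x, y) can satisfy f = f_x = f_y = 0. In particular no (x, y) ∈ {−4, ..., 4}² is singular; the curve is smooth.


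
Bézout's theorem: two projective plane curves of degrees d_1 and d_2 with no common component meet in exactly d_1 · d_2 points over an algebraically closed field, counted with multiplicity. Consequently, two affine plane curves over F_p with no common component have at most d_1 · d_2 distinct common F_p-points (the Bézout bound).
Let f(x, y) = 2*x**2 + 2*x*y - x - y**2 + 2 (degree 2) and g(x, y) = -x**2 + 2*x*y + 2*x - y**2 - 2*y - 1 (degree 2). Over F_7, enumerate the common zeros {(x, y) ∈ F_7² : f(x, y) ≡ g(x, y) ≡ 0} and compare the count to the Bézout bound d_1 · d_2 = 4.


Common zeros: ∅; count = 0; Bézout bound = 4.

deg(f) = 2, deg(g) = 2, so Bézout bound = 4.
Scan x ∈ F_7. For each x, list the y ∈ F_7 with f(x, y) ≡ 0 and those with g(x, y) ≡ 0 (mod 7); the common zeros in that column are the intersection.
  x = 0: f ≡ 0 at y ∈ {3, 4}; g ≡ 0 at y ∈ {6}; common: ∅.
  x = 1: f ≡ 0 at y ∈ {3, 6}; g ≡ 0 at y ∈ {0}; common: ∅.
  x = 2: f ≡ 0 at y ∈ ∅; g ≡ 0 at y ∈ {1}; common: ∅.
  x = 3: f ≡ 0 at y ∈ ∅; g ≡ 0 at y ∈ {2}; common: ∅.
  x = 4: f ≡ 0 at y ∈ {2, 6}; g ≡ 0 at y ∈ {3}; common: ∅.
  x = 5: f ≡ 0 at y ∈ {1, 2}; g ≡ 0 at y ∈ {4}; common: ∅.
  x = 6: f ≡ 0 at y ∈ ∅; g ≡ 0 at y ∈ {5}; common: ∅.
Collecting: common zeros = ∅, so the count is 0.
Comparison with the Bézout bound: 0 ≤ 4 = deg(f)·deg(g), as expected for curves with no common component (the affine F_7-count falls short of the bound because intersections may lie at infinity, over extension fields, or carry multiplicity).


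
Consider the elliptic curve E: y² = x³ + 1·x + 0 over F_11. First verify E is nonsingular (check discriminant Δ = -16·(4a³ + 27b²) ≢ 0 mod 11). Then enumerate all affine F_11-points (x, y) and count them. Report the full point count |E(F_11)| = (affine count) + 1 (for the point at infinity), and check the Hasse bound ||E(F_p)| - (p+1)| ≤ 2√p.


Affine points = {(0, 0), (5, 3), (5, 8), (7, 3), (7, 8), (8, 5), (8, 6), (9, 1), (9, 10), (10, 3), (10, 8)}; affine count = 11; |E(F_11)| = 12.

Discriminant check: Δ ∝ 4a³ + 27b² = 4·1³ + 27·0² = 4·1 + 27·0 ≡ 4 (mod 11). Nonzero ⇒ E is nonsingular.
For each x ∈ F_11, compute rhs = x³ + 1·x + 0 mod 11, then count y ∈ F_11 with y² ≡ rhs.
  x = 0: rhs = 0, matching y values: 0 (1 points).
  x = 1: rhs = 2, matching y values: none (0 points).
  x = 2: rhs = 10, matching y values: none (0 points).
  x = 3: rhs = 8, matching y values: none (0 points).
  x = 4: rhs = 2, matching y values: none (0 points).
  x = 5: rhs = 9, matching y values: 3, 8 (2 points).
  x = 6: rhs = 2, matching y values: none (0 points).
  x = 7: rhs = 9, matching y values: 3, 8 (2 points).
  x = 8: rhs = 3, matching y values: 5, 6 (2 points).
  x = 9: rhs = 1, matching y values: 1, 10 (2 points).
  x = 10: rhs = 9, matching y values: 3, 8 (2 points).
Total affine count: 11.
Full point count |E(F_11)| = 11 + 1 = 12.
Hasse bound: |12 − (11+1)| = |0| = 0 ≤ 2√11 ≈ 6.6332 ✓.


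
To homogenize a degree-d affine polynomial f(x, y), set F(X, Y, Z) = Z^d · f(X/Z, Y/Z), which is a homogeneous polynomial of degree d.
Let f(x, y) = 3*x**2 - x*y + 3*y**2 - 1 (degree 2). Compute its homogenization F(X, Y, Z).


F(X, Y, Z) = 3*X**2 - X*Y + 3*Y**2 - Z**2

deg(f) = 2.
Substitute x = X/Z, y = Y/Z into f, then multiply by Z^2.
  monomial 3·x^2·y^0 ↦ 3·X^2·Y^0·Z^0.
  monomial -1·x^1·y^1 ↦ -1·X^1·Y^1·Z^0.
  monomial 3·x^0·y^2 ↦ 3·X^0·Y^2·Z^0.
  monomial -1·x^0·y^0 ↦ -1·X^0·Y^0·Z^2.
Collecting: F(X, Y, Z) = 3*X**2 - X*Y + 3*Y**2 - Z**2.


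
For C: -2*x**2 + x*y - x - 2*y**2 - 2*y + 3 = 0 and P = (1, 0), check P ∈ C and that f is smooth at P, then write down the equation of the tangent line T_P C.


Tangent line at P: -5*x - y + 5 = 0.

Step 1: f(1, 0) = 0, so P lies on C.
Step 2: partial derivatives
  f_x(x, y) = -4*x + y - 1, f_y(x, y) = x - 4*y - 2.
  f_x(P) = -5, f_y(P) = -1 (gradient nonzero, so P is smooth).
Step 3: tangent line at P: -5·(x − 1) + -1·(y − 0) = 0.
Expanding: -5*x - y + 5 = 0.


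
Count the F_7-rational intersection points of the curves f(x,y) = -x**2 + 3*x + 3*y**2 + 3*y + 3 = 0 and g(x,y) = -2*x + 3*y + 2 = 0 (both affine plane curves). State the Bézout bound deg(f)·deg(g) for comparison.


Common zeros: {(0, 4)}; count = 1; Bézout bound = 2.

deg(f) = 2, deg(g) = 1, so Bézout bound = 2.
Scan x ∈ F_7. For each x, list the y ∈ F_7 with f(x, y) ≡ 0 and those with g(x, y) ≡ 0 (mod 7); the common zeros in that column are the intersection.
  x = 0: f ≡ 0 at y ∈ {2, 4}; g ≡ 0 at y ∈ {4}; common: {4}.
  x = 1: f ≡ 0 at y ∈ ∅; g ≡ 0 at y ∈ {0}; common: ∅.
  x = 2: f ≡ 0 at y ∈ ∅; g ≡ 0 at y ∈ {3}; common: ∅.
  x = 3: f ≡ 0 at y ∈ {2, 4}; g ≡ 0 at y ∈ {6}; common: ∅.
  x = 4: f ≡ 0 at y ∈ {3}; g ≡ 0 at y ∈ {2}; common: ∅.
  x = 5: f ≡ 0 at y ∈ {0, 6}; g ≡ 0 at y ∈ {5}; common: ∅.
  x = 6: f ≡ 0 at y ∈ {3}; g ≡ 0 at y ∈ {1}; common: ∅.
Collecting: common zeros = {(0, 4)}, so the count is 1.
Comparison with the Bézout bound: 1 ≤ 2 = deg(f)·deg(g), as expected for curves with no common component (the affine F_7-count falls short of the bound because intersections may lie at infinity, over extension fields, or carry multiplicity).
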